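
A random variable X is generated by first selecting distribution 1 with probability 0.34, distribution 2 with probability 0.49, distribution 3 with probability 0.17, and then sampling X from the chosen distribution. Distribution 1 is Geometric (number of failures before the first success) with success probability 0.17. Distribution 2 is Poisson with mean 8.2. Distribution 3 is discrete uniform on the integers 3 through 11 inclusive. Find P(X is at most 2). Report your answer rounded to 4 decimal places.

0.1514

Conditional on each component, P(X ≤ 2): 1: 0.428213; 2: 0.0117607; 3: 0.
By total probability, P(X ≤ 2) = 0.34·0.428213 + 0.49·0.0117607 + 0.17·0 = 0.151355.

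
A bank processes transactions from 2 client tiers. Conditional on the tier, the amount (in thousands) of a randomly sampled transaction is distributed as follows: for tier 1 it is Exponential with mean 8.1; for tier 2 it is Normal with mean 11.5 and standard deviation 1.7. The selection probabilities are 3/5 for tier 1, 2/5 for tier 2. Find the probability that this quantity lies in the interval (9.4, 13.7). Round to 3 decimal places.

Conditional on each tier, P(9.4 < X < 13.7): 1: 0.129062; 2: 0.793827.
By total probability, P(9.4 < X < 13.7) = 0.6·0.129062 + 0.4·0.793827 = 0.394968.

0.395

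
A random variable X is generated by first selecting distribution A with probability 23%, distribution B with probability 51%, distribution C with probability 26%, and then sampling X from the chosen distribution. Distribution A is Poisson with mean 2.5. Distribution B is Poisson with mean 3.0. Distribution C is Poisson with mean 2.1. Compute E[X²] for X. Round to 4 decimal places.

For each component E[X²] = Var + (mean)², giving A: 8.75; B: 12; C: 6.51.
Overall E[X²] = 0.23·8.75 + 0.51·12 + 0.26·6.51 = 9.8251.

9.8251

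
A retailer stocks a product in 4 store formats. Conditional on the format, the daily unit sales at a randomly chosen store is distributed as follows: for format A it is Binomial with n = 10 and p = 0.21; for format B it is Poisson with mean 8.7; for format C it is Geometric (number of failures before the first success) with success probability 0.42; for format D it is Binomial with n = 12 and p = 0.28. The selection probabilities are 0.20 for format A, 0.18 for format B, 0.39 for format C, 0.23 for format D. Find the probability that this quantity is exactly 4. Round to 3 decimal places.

0.096

Conditional on each format, P(X = 4): A: 0.0992794; B: 0.0397653; C: 0.0475293; D: 0.219734.
By total probability, P(X = 4) = 0.2·0.0992794 + 0.18·0.0397653 + 0.39·0.0475293 + 0.23·0.219734 = 0.0960889.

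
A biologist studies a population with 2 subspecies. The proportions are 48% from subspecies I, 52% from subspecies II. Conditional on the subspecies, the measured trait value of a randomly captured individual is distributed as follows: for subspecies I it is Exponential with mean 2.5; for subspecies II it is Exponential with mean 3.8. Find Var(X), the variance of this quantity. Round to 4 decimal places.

Per component, I: μ=2.5, E[X²]=12.5; II: μ=3.8, E[X²]=28.88.
E[X] = 0.48·2.5 + 0.52·3.8 = 3.176.
E[X²] = 0.48·12.5 + 0.52·28.88 = 21.0176.
Var(X) = E[X²] − (E[X])² = 21.0176 − 10.087 = 10.9306.

10.9306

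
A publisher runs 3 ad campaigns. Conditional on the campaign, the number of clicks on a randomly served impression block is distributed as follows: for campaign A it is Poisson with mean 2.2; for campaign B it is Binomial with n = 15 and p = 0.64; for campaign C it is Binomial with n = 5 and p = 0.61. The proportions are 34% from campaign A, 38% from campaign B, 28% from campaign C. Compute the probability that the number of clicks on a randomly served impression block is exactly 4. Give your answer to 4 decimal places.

0.1135

Conditional on each campaign, P(X = 4): A: 0.108151; B: 0.00301426; C: 0.269994.
By total probability, P(X = 4) = 0.34·0.108151 + 0.38·0.00301426 + 0.28·0.269994 = 0.113515.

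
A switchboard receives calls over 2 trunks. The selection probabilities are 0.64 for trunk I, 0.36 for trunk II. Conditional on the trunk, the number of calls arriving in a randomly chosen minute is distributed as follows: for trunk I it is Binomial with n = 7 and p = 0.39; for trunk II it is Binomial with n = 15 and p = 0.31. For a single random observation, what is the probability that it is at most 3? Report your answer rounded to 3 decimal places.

0.563

Conditional on each trunk, P(X ≤ 3): I: 0.729313; II: 0.268561.
By total probability, P(X ≤ 3) = 0.64·0.729313 + 0.36·0.268561 = 0.563442.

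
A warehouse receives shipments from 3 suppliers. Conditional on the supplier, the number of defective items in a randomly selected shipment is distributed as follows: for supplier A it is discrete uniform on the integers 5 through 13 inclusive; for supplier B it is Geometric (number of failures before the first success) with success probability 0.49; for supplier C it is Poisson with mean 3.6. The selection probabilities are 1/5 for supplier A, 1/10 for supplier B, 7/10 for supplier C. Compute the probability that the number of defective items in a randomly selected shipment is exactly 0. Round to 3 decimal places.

Conditional on each supplier, P(X = 0): A: 0; B: 0.49; C: 0.0273237.
By total probability, P(X = 0) = 0.2·0 + 0.1·0.49 + 0.7·0.0273237 = 0.0681266.

0.068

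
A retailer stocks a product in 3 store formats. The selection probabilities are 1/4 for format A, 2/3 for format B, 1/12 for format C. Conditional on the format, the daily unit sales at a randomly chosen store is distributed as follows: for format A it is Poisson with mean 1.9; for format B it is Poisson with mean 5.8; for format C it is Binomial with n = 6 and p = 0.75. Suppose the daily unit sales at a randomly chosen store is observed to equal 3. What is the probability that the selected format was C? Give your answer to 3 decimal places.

0.092

Likelihoods P(X=3 | ·): A: 0.170982; B: 0.098452; C: 0.131836.
Posterior ∝ prior × likelihood. Numerator for C: 0.0833333·0.131836 = 0.0109863.
Normalizing constant: 0.25·0.170982 + 0.666667·0.098452 + 0.0833333·0.131836 = 0.119366.
P(C | observation) = 0.0109863 / 0.119366 = 0.0920386.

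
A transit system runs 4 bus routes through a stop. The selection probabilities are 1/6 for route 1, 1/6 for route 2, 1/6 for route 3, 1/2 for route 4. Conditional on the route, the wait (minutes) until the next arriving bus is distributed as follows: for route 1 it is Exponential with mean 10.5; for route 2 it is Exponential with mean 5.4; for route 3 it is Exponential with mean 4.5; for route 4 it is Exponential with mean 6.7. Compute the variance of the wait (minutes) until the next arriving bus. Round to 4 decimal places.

Per component, 1: μ=10.5, E[X²]=220.5; 2: μ=5.4, E[X²]=58.32; 3: μ=4.5, E[X²]=40.5; 4: μ=6.7, E[X²]=89.78.
E[X] = 0.166667·10.5 + 0.166667·5.4 + 0.166667·4.5 + 0.5·6.7 = 6.75.
E[X²] = 0.166667·220.5 + 0.166667·58.32 + 0.166667·40.5 + 0.5·89.78 = 98.11.
Var(X) = E[X²] − (E[X])² = 98.11 − 45.5625 = 52.5475.

52.5475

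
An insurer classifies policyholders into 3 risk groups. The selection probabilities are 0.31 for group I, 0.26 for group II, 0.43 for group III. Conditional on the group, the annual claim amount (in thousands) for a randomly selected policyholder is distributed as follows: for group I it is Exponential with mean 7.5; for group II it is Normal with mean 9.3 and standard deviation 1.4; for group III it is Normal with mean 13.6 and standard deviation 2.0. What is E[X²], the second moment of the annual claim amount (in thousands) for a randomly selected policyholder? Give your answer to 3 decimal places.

For each component E[X²] = Var + (mean)², giving I: 112.5; II: 88.45; III: 188.96.
Overall E[X²] = 0.31·112.5 + 0.26·88.45 + 0.43·188.96 = 139.125.

139.125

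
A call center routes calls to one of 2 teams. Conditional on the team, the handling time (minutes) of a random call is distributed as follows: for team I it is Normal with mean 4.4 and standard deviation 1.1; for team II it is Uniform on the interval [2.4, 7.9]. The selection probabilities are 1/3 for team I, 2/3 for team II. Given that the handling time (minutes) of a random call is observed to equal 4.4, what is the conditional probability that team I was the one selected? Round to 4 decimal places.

Likelihoods f(4.4 | ·): I: 0.362675; II: 0.181818.
Posterior ∝ prior × likelihood. Numerator for I: 0.333333·0.362675 = 0.120892.
Normalizing constant: 0.333333·0.362675 + 0.666667·0.181818 = 0.242104.
P(I | observation) = 0.120892 / 0.242104 = 0.499338.

0.4993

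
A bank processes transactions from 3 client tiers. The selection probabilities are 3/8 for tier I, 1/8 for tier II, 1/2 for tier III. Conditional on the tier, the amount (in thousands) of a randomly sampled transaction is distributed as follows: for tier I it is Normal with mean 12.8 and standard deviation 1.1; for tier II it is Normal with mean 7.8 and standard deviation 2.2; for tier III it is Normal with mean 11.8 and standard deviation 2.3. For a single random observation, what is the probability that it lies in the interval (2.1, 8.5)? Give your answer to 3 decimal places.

Conditional on each tier, P(2.1 < X < 8.5): I: 4.6322e-05; II: 0.62004; III: 0.0756622.
By total probability, P(2.1 < X < 8.5) = 0.375·4.6322e-05 + 0.125·0.62004 + 0.5·0.0756622 = 0.115353.

0.115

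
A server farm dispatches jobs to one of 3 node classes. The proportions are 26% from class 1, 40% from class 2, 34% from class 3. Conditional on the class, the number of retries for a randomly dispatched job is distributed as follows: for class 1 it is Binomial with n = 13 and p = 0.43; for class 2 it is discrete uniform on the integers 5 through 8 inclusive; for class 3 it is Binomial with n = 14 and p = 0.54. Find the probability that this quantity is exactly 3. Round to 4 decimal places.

Conditional on each class, P(X = 3): 1: 0.0823228; 2: 0; 3: 0.0111846.
By total probability, P(X = 3) = 0.26·0.0823228 + 0.4·0 + 0.34·0.0111846 = 0.0252067.

0.0252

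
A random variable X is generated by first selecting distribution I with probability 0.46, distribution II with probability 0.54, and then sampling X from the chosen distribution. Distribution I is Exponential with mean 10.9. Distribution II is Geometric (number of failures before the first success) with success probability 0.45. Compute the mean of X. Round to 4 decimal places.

Component means — I: 10.9; II: 1.22222.
E[X] = 0.46·10.9 + 0.54·1.22222 = 5.674.

5.6740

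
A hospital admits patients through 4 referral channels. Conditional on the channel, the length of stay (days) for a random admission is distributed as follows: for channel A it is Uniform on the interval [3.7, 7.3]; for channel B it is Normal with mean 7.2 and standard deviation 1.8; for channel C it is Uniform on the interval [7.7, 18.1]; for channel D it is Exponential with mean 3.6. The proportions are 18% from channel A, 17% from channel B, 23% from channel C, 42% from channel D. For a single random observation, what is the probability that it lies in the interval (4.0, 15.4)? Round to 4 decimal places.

Conditional on each channel, P(4.0 < X < 15.4): A: 0.916667; B: 0.962277; C: 0.740385; D: 0.31532.
By total probability, P(4.0 < X < 15.4) = 0.18·0.916667 + 0.17·0.962277 + 0.23·0.740385 + 0.42·0.31532 = 0.63131.

0.6313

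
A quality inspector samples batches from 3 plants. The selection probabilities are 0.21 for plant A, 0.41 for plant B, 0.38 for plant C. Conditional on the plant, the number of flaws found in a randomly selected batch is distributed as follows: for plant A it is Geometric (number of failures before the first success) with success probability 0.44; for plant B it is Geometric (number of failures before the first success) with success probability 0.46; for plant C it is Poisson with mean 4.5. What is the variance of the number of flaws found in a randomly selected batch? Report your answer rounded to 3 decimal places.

5.919

Per component, A: μ=1.27273, E[X²]=4.5124; B: μ=1.17391, E[X²]=3.93006; C: μ=4.5, E[X²]=24.75.
E[X] = 0.21·1.27273 + 0.41·1.17391 + 0.38·4.5 = 2.45858.
E[X²] = 0.21·4.5124 + 0.41·3.93006 + 0.38·24.75 = 11.9639.
Var(X) = E[X²] − (E[X])² = 11.9639 − 6.0446 = 5.91933.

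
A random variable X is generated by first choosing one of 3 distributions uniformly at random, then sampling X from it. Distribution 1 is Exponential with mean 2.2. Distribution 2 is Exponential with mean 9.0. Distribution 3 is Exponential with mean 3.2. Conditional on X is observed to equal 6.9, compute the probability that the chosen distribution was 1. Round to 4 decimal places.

Likelihoods f(6.9 | ·): 1: 0.0197457; 2: 0.0516177; 3: 0.0361745.
Posterior ∝ prior × likelihood. Numerator for 1: 0.333333·0.0197457 = 0.00658189.
Normalizing constant: 0.333333·0.0197457 + 0.333333·0.0516177 + 0.333333·0.0361745 = 0.0358459.
P(1 | observation) = 0.00658189 / 0.0358459 = 0.183616.

0.1836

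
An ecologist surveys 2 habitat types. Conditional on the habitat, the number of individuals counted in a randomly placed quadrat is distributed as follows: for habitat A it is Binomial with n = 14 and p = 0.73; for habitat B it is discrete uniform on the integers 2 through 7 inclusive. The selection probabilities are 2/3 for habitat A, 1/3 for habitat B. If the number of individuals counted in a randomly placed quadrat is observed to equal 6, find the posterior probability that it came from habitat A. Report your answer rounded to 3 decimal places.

Likelihoods P(X=6 | ·): A: 0.0128352; B: 0.166667.
Posterior ∝ prior × likelihood. Numerator for A: 0.666667·0.0128352 = 0.0085568.
Normalizing constant: 0.666667·0.0128352 + 0.333333·0.166667 = 0.0641124.
P(A | observation) = 0.0085568 / 0.0641124 = 0.133466.

0.133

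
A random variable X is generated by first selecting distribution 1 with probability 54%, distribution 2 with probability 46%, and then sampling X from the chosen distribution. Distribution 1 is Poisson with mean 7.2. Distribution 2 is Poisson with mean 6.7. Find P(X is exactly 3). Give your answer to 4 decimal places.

Conditional on each component, P(X = 3): 1: 0.0464436; 2: 0.0617021.
By total probability, P(X = 3) = 0.54·0.0464436 + 0.46·0.0617021 = 0.0534625.

0.0535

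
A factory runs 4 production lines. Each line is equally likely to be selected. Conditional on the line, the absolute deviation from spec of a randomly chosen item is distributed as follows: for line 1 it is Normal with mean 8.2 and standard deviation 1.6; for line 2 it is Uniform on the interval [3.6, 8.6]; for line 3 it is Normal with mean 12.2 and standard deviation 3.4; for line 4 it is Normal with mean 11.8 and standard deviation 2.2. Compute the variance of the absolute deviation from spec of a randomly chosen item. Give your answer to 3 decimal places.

11.713

Per component, 1: μ=8.2, E[X²]=69.8; 2: μ=6.1, E[X²]=39.2933; 3: μ=12.2, E[X²]=160.4; 4: μ=11.8, E[X²]=144.08.
E[X] = 0.25·8.2 + 0.25·6.1 + 0.25·12.2 + 0.25·11.8 = 9.575.
E[X²] = 0.25·69.8 + 0.25·39.2933 + 0.25·160.4 + 0.25·144.08 = 103.393.
Var(X) = E[X²] − (E[X])² = 103.393 − 91.6806 = 11.7127.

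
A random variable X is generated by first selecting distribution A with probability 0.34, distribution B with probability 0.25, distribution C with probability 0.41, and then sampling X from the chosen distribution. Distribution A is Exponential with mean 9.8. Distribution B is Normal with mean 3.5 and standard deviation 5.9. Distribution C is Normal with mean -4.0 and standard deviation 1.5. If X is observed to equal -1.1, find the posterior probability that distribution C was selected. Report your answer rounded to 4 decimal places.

Likelihoods f(-1.1 | ·): A: 0; B: 0.0498954; C: 0.0410365.
Posterior ∝ prior × likelihood. Numerator for C: 0.41·0.0410365 = 0.016825.
Normalizing constant: 0.34·0 + 0.25·0.0498954 + 0.41·0.0410365 = 0.0292988.
P(C | observation) = 0.016825 / 0.0292988 = 0.574254.

0.5743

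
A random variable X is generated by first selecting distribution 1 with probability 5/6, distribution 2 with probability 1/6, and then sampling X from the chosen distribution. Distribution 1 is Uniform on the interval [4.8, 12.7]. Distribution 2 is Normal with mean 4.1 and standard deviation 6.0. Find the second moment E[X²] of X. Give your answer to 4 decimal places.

76.9378

For each component E[X²] = Var + (mean)², giving 1: 81.7633; 2: 52.81.
Overall E[X²] = 0.833333·81.7633 + 0.166667·52.81 = 76.9378.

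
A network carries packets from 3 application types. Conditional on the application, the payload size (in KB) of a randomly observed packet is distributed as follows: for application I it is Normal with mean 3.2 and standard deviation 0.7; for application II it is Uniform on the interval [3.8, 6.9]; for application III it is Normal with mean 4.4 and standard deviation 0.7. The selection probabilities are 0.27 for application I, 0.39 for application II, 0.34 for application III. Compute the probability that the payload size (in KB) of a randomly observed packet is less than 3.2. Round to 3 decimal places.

0.150

Conditional on each application, P(X < 3.2): I: 0.5; II: 0; III: 0.0432381.
By total probability, P(X < 3.2) = 0.27·0.5 + 0.39·0 + 0.34·0.0432381 = 0.149701.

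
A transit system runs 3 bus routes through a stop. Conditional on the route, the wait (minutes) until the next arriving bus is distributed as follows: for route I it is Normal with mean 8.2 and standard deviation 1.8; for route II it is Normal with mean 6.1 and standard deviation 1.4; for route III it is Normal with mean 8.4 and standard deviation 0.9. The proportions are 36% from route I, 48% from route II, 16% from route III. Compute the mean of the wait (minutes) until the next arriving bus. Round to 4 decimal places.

7.2240

Component means — I: 8.2; II: 6.1; III: 8.4.
E[X] = 0.36·8.2 + 0.48·6.1 + 0.16·8.4 = 7.224.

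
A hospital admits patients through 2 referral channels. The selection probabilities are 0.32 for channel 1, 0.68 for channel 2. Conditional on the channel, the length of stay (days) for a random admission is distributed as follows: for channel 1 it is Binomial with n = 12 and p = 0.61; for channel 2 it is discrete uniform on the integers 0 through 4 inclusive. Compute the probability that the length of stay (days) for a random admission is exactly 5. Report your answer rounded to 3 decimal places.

Conditional on each channel, P(X = 5): 1: 0.0917966; 2: 0.
By total probability, P(X = 5) = 0.32·0.0917966 + 0.68·0 = 0.0293749.

0.029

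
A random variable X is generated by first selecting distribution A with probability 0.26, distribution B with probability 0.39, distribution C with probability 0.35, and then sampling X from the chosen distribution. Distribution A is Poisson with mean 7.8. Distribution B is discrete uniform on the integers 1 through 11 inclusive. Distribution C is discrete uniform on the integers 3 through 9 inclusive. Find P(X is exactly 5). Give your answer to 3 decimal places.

0.111

Conditional on each component, P(X = 5): A: 0.0985814; B: 0.0909091; C: 0.142857.
By total probability, P(X = 5) = 0.26·0.0985814 + 0.39·0.0909091 + 0.35·0.142857 = 0.111086.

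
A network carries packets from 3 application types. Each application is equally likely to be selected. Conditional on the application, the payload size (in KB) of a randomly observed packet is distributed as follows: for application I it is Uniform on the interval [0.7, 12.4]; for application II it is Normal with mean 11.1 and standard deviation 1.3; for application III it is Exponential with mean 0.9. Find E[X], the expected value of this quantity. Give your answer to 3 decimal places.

6.183

Component means — I: 6.55; II: 11.1; III: 0.9.
E[X] = 0.333333·6.55 + 0.333333·11.1 + 0.333333·0.9 = 6.18333.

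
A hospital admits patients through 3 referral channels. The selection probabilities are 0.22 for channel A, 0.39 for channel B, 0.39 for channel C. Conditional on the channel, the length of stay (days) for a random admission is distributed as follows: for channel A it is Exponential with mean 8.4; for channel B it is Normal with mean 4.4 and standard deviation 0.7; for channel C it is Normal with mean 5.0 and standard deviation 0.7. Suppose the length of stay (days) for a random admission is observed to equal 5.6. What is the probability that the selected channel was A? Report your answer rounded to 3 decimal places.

0.062

Likelihoods f(5.6 | ·): A: 0.0611211; B: 0.131119; C: 0.394707.
Posterior ∝ prior × likelihood. Numerator for A: 0.22·0.0611211 = 0.0134466.
Normalizing constant: 0.22·0.0611211 + 0.39·0.131119 + 0.39·0.394707 = 0.218519.
P(A | observation) = 0.0134466 / 0.218519 = 0.0615354.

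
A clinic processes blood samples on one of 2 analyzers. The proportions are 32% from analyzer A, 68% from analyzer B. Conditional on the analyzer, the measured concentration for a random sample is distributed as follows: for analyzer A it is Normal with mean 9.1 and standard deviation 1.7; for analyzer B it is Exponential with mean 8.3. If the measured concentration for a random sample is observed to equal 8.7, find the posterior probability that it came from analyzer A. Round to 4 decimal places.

Likelihoods f(8.7 | ·): A: 0.228265; B: 0.0422374.
Posterior ∝ prior × likelihood. Numerator for A: 0.32·0.228265 = 0.0730448.
Normalizing constant: 0.32·0.228265 + 0.68·0.0422374 = 0.101766.
P(A | observation) = 0.0730448 / 0.101766 = 0.71777.

0.7178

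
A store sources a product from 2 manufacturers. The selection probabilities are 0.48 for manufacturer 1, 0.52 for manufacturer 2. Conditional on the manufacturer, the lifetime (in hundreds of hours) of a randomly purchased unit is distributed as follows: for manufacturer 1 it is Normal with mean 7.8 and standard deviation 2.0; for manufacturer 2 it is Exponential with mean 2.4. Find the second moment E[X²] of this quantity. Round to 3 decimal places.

37.114

For each component E[X²] = Var + (mean)², giving 1: 64.84; 2: 11.52.
Overall E[X²] = 0.48·64.84 + 0.52·11.52 = 37.1136.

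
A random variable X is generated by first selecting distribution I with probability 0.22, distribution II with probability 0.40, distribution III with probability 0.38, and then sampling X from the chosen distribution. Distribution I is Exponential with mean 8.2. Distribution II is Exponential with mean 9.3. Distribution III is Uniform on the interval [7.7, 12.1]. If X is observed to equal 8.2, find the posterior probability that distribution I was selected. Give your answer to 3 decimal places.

Likelihoods f(8.2 | ·): I: 0.0448633; II: 0.0445236; III: 0.227273.
Posterior ∝ prior × likelihood. Numerator for I: 0.22·0.0448633 = 0.00986994.
Normalizing constant: 0.22·0.0448633 + 0.4·0.0445236 + 0.38·0.227273 = 0.114043.
P(I | observation) = 0.00986994 / 0.114043 = 0.0865457.

0.087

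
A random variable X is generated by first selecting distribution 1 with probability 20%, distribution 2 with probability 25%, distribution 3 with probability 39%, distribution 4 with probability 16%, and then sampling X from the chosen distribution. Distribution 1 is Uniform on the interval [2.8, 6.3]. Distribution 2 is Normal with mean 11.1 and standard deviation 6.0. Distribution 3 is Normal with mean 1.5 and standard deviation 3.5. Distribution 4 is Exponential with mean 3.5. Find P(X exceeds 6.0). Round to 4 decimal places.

0.2853

Conditional on each component, P(X > 6.0): 1: 0.0857143; 2: 0.802337; 3: 0.0992714; 4: 0.180092.
By total probability, P(X > 6.0) = 0.2·0.0857143 + 0.25·0.802337 + 0.39·0.0992714 + 0.16·0.180092 = 0.285258.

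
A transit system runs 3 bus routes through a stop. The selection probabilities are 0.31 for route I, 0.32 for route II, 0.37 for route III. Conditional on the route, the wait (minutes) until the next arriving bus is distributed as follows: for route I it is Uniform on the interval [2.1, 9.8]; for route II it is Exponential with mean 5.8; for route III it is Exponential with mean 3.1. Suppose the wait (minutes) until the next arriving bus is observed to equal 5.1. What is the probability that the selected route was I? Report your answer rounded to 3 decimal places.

Likelihoods f(5.1 | ·): I: 0.12987; II: 0.0715636; III: 0.0622521.
Posterior ∝ prior × likelihood. Numerator for I: 0.31·0.12987 = 0.0402597.
Normalizing constant: 0.31·0.12987 + 0.32·0.0715636 + 0.37·0.0622521 = 0.0861934.
P(I | observation) = 0.0402597 / 0.0861934 = 0.467086.

0.467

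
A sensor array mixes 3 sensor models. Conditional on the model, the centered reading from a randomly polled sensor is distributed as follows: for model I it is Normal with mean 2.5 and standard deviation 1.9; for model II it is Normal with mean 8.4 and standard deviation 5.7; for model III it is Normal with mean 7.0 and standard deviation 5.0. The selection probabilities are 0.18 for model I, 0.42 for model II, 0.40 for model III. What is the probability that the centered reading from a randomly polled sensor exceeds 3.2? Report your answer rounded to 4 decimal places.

0.7187

Conditional on each model, P(X > 3.2): I: 0.35628; II: 0.81919; III: 0.776373.
By total probability, P(X > 3.2) = 0.18·0.35628 + 0.42·0.81919 + 0.4·0.776373 = 0.718739.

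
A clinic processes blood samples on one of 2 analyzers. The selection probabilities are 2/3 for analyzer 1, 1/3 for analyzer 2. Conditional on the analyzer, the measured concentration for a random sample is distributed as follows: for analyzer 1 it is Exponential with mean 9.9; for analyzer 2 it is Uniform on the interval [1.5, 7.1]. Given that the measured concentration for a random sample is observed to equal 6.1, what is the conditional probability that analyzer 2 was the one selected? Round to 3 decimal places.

0.621

Likelihoods f(6.1 | ·): 1: 0.0545468; 2: 0.178571.
Posterior ∝ prior × likelihood. Numerator for 2: 0.333333·0.178571 = 0.0595238.
Normalizing constant: 0.666667·0.0545468 + 0.333333·0.178571 = 0.0958883.
P(2 | observation) = 0.0595238 / 0.0958883 = 0.620762.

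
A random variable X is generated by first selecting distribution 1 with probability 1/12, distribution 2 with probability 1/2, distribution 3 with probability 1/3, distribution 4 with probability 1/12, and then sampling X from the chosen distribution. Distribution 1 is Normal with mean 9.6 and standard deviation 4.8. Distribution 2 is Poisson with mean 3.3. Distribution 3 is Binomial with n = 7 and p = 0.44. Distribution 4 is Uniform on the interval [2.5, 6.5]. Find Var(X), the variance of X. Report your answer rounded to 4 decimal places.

7.3953

Per component, 1: μ=9.6, E[X²]=115.2; 2: μ=3.3, E[X²]=14.19; 3: μ=3.08, E[X²]=11.2112; 4: μ=4.5, E[X²]=21.5833.
E[X] = 0.0833333·9.6 + 0.5·3.3 + 0.333333·3.08 + 0.0833333·4.5 = 3.85167.
E[X²] = 0.0833333·115.2 + 0.5·14.19 + 0.333333·11.2112 + 0.0833333·21.5833 = 22.2307.
Var(X) = E[X²] − (E[X])² = 22.2307 − 14.8353 = 7.39534.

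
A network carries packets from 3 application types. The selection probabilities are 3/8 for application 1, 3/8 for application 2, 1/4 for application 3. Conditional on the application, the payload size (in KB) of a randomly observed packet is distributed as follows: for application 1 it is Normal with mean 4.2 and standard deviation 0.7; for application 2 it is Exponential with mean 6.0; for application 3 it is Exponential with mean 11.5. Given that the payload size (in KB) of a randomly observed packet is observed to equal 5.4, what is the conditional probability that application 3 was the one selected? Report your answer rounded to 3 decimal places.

0.154

Likelihoods f(5.4 | ·): 1: 0.131119; 2: 0.0677616; 3: 0.0543717.
Posterior ∝ prior × likelihood. Numerator for 3: 0.25·0.0543717 = 0.0135929.
Normalizing constant: 0.375·0.131119 + 0.375·0.0677616 + 0.25·0.0543717 = 0.0881731.
P(3 | observation) = 0.0135929 / 0.0881731 = 0.154162.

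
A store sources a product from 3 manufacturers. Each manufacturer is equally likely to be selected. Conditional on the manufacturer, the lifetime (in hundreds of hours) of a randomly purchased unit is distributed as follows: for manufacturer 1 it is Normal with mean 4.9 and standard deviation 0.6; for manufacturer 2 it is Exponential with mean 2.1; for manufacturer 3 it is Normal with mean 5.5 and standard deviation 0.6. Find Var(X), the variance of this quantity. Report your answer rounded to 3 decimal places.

Per component, 1: μ=4.9, E[X²]=24.37; 2: μ=2.1, E[X²]=8.82; 3: μ=5.5, E[X²]=30.61.
E[X] = 0.333333·4.9 + 0.333333·2.1 + 0.333333·5.5 = 4.16667.
E[X²] = 0.333333·24.37 + 0.333333·8.82 + 0.333333·30.61 = 21.2667.
Var(X) = E[X²] − (E[X])² = 21.2667 − 17.3611 = 3.90556.

3.906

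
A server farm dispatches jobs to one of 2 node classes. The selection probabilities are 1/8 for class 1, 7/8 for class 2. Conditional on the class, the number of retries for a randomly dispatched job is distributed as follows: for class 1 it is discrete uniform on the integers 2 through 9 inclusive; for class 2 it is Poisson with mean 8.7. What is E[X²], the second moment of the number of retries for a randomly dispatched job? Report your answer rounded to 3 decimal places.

For each component E[X²] = Var + (mean)², giving 1: 35.5; 2: 84.39.
Overall E[X²] = 0.125·35.5 + 0.875·84.39 = 78.2787.

78.279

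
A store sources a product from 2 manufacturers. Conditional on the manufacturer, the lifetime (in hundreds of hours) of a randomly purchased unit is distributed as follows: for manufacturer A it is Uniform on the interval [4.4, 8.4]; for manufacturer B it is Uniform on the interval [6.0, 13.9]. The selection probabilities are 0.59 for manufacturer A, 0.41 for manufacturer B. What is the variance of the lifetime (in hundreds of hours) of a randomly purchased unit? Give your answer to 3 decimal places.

5.968

Per component, A: μ=6.4, E[X²]=42.2933; B: μ=9.95, E[X²]=104.203.
E[X] = 0.59·6.4 + 0.41·9.95 = 7.8555.
E[X²] = 0.59·42.2933 + 0.41·104.203 = 67.6764.
Var(X) = E[X²] − (E[X])² = 67.6764 − 61.7089 = 5.96755.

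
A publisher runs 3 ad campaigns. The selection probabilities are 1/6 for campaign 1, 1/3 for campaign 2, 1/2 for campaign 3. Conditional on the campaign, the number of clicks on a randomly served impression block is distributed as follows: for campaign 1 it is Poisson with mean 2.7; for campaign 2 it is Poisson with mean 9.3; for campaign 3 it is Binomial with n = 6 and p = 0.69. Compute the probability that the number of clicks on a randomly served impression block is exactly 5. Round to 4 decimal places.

0.1765

Conditional on each campaign, P(X = 5): 1: 0.0803605; 2: 0.0530023; 3: 0.29091.
By total probability, P(X = 5) = 0.166667·0.0803605 + 0.333333·0.0530023 + 0.5·0.29091 = 0.176516.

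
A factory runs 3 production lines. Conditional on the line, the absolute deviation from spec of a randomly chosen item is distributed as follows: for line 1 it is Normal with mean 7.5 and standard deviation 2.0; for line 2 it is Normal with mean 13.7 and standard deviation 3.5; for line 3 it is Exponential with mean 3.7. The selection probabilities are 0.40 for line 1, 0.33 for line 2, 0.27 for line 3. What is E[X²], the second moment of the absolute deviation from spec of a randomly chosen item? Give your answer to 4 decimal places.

97.4728

For each component E[X²] = Var + (mean)², giving 1: 60.25; 2: 199.94; 3: 27.38.
Overall E[X²] = 0.4·60.25 + 0.33·199.94 + 0.27·27.38 = 97.4728.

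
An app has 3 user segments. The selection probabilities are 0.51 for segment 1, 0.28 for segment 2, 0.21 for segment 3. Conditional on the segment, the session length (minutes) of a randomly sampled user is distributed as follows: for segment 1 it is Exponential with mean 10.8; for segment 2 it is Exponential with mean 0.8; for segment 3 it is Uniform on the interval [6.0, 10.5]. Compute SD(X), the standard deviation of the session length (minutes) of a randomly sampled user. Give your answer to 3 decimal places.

8.846

Per component, 1: μ=10.8, E[X²]=233.28; 2: μ=0.8, E[X²]=1.28; 3: μ=8.25, E[X²]=69.75.
E[X] = 0.51·10.8 + 0.28·0.8 + 0.21·8.25 = 7.4645.
E[X²] = 0.51·233.28 + 0.28·1.28 + 0.21·69.75 = 133.979.
Var(X) = E[X²] − (E[X])² = 133.979 − 55.7188 = 78.2599.
SD(X) = √78.2599 = 8.84646.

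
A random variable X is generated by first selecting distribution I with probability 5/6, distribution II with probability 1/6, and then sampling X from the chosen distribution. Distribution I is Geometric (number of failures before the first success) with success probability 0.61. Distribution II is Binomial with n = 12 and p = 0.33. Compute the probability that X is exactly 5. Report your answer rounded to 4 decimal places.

Conditional on each component, P(X = 5): I: 0.00550368; II: 0.187853.
By total probability, P(X = 5) = 0.833333·0.00550368 + 0.166667·0.187853 = 0.0358953.

0.0359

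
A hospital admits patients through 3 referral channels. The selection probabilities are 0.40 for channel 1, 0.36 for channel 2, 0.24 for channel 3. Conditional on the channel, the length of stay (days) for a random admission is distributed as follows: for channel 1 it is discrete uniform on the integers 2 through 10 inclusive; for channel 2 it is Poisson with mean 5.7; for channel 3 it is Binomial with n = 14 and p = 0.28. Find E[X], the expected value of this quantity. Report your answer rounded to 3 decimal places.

Component means — 1: 6; 2: 5.7; 3: 3.92.
E[X] = 0.4·6 + 0.36·5.7 + 0.24·3.92 = 5.3928.

5.393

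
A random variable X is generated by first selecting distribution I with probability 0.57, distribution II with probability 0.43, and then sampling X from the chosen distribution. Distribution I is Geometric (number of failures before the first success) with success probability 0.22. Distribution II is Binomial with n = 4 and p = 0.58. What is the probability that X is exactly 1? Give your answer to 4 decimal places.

0.1717

Conditional on each component, P(X = 1): I: 0.1716; II: 0.171884.
By total probability, P(X = 1) = 0.57·0.1716 + 0.43·0.171884 = 0.171722.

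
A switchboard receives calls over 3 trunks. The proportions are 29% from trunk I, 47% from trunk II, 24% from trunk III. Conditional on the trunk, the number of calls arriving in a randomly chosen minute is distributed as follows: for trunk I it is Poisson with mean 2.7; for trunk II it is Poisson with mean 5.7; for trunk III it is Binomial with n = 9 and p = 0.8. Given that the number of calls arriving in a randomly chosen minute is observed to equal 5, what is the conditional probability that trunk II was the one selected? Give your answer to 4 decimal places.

0.6682

Likelihoods P(X=5 | ·): I: 0.0803605; II: 0.16777; III: 0.0660603.
Posterior ∝ prior × likelihood. Numerator for II: 0.47·0.16777 = 0.0788519.
Normalizing constant: 0.29·0.0803605 + 0.47·0.16777 + 0.24·0.0660603 = 0.118011.
P(II | observation) = 0.0788519 / 0.118011 = 0.668175.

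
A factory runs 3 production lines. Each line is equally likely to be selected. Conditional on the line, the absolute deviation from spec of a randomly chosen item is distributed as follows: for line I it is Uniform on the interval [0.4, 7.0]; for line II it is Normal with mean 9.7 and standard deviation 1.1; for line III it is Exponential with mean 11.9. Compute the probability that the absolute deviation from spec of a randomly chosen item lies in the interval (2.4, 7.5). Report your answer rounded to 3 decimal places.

Conditional on each line, P(2.4 < X < 7.5): I: 0.69697; II: 0.0227501; III: 0.284898.
By total probability, P(2.4 < X < 7.5) = 0.333333·0.69697 + 0.333333·0.0227501 + 0.333333·0.284898 = 0.334873.

0.335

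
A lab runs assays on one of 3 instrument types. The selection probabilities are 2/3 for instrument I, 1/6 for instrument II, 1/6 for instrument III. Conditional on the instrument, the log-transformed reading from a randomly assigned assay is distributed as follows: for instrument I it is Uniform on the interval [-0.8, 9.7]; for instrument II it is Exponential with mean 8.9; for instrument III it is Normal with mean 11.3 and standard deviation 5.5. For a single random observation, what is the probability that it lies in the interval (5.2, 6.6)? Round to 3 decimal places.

0.113

Conditional on each instrument, P(5.2 < X < 6.6): I: 0.133333; II: 0.0811489; III: 0.0627059.
By total probability, P(5.2 < X < 6.6) = 0.666667·0.133333 + 0.166667·0.0811489 + 0.166667·0.0627059 = 0.112865.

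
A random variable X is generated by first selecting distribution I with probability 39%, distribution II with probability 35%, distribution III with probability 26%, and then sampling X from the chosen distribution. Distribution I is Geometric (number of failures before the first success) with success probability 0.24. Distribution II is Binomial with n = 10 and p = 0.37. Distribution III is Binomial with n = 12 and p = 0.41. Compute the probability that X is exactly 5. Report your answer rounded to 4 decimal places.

Conditional on each component, P(X = 5): I: 0.0608526; II: 0.173425; III: 0.228354.
By total probability, P(X = 5) = 0.39·0.0608526 + 0.35·0.173425 + 0.26·0.228354 = 0.143803.

0.1438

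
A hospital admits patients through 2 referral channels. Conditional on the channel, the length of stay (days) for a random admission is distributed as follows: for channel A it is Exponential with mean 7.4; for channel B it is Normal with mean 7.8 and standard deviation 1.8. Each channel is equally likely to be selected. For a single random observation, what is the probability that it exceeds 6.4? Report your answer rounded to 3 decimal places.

0.601

Conditional on each channel, P(X > 6.4): A: 0.421108; B: 0.78165.
By total probability, P(X > 6.4) = 0.5·0.421108 + 0.5·0.78165 = 0.601379.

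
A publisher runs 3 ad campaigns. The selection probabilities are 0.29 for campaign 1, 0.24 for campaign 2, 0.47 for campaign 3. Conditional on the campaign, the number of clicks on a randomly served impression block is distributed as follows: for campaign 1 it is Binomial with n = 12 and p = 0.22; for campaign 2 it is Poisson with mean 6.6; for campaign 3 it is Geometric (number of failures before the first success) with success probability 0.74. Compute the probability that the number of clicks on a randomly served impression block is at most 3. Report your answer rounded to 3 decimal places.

Conditional on each campaign, P(X ≤ 3): 1: 0.73899; 2: 0.105151; 3: 0.99543.
By total probability, P(X ≤ 3) = 0.29·0.73899 + 0.24·0.105151 + 0.47·0.99543 = 0.707396.

0.707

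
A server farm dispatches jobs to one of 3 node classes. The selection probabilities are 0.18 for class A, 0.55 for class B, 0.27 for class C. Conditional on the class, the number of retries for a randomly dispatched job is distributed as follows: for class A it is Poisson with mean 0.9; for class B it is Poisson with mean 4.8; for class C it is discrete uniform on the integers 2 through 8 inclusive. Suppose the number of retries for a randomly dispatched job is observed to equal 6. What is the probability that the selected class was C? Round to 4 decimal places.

0.3339

Likelihoods P(X=6 | ·): A: 0.000300094; B: 0.139798; C: 0.142857.
Posterior ∝ prior × likelihood. Numerator for C: 0.27·0.142857 = 0.0385714.
Normalizing constant: 0.18·0.000300094 + 0.55·0.139798 + 0.27·0.142857 = 0.115514.
P(C | observation) = 0.0385714 / 0.115514 = 0.33391.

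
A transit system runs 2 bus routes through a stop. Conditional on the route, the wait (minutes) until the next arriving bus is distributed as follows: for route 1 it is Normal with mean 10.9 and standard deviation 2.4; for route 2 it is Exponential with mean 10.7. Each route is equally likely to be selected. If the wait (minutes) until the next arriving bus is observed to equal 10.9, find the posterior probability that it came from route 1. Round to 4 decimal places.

Likelihoods f(10.9 | ·): 1: 0.166226; 2: 0.0337446.
Posterior ∝ prior × likelihood. Numerator for 1: 0.5·0.166226 = 0.083113.
Normalizing constant: 0.5·0.166226 + 0.5·0.0337446 = 0.0999853.
P(1 | observation) = 0.083113 / 0.0999853 = 0.831252.

0.8313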